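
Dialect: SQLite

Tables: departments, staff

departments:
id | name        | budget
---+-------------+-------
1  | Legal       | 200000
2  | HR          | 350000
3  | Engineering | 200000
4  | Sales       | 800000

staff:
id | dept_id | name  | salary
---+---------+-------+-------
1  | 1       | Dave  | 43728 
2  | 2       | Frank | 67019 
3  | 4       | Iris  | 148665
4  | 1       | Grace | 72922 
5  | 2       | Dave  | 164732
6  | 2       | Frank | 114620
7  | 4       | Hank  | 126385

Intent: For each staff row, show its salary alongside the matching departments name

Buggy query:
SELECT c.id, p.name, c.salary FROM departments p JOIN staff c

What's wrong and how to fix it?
Bug: Missing join condition: each staff row is matched to all departments rows instead of just its own

Fix: Specify the join condition linking the foreign key to the parent id

Corrected query:
SELECT c.id, p.name, c.salary FROM departments p JOIN staff c ON c.dept_id = p.id

Result:
id | name  | salary
---+-------+-------
1  | Legal | 43728 
2  | HR    | 67019 
3  | Sales | 148665
4  | Legal | 72922 
5  | HR    | 164732
6  | HR    | 114620
7  | Sales | 126385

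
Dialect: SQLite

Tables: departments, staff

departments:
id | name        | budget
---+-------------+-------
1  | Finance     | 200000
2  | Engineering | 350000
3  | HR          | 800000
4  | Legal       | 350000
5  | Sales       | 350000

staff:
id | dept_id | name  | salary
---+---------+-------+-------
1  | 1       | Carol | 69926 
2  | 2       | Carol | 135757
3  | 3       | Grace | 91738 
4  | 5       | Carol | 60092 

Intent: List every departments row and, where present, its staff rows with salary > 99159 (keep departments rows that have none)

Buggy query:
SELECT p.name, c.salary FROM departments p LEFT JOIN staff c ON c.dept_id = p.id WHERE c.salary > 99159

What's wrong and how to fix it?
Bug: Filtering c.salary in WHERE discards the NULL rows produced by LEFT JOIN, turning it into an inner join

Fix: Move the right-table condition into the ON clause so unmatched parents are kept

Corrected query:
SELECT p.name, c.salary FROM departments p LEFT JOIN staff c ON c.dept_id = p.id AND c.salary > 99159

Result:
name        | salary
------------+-------
Finance     | NULL  
Engineering | 135757
HR          | NULL  
Legal       | NULL  
Sales       | NULL  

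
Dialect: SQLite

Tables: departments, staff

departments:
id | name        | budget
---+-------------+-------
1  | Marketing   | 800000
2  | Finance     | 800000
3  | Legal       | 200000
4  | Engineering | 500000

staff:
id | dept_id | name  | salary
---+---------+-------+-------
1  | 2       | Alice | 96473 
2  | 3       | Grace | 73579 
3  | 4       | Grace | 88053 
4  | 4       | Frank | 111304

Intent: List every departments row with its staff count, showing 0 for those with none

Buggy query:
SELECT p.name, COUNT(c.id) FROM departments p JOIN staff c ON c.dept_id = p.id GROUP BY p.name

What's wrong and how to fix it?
Bug: INNER JOIN drops departments rows that have no matching staff rows

Fix: Use LEFT JOIN so parents without children still appear (COUNT(c.id) gives 0)

Corrected query:
SELECT p.name, COUNT(c.id) FROM departments p LEFT JOIN staff c ON c.dept_id = p.id GROUP BY p.name

Result:
name        | COUNT(c.id)
------------+------------
Engineering | 2          
Finance     | 1          
Legal       | 1          
Marketing   | 0          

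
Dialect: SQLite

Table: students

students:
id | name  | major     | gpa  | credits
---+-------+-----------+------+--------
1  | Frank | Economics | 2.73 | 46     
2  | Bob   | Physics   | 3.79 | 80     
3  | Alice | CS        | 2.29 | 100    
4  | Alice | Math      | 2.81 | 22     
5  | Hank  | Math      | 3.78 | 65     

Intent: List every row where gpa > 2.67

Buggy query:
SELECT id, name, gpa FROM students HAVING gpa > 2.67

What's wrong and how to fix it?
Bug: HAVING filters the output of aggregation, but this query has no GROUP BY and no aggregate functions, so SQLite rejects it (HAVING clause on a non-aggregate query); the condition here is per row

Fix: Replace HAVING with WHERE since the condition applies to individual rows

Corrected query:
SELECT id, name, gpa FROM students WHERE gpa > 2.67

Result:
id | name  | gpa 
---+-------+-----
1  | Frank | 2.73
2  | Bob   | 3.79
4  | Alice | 2.81
5  | Hank  | 3.78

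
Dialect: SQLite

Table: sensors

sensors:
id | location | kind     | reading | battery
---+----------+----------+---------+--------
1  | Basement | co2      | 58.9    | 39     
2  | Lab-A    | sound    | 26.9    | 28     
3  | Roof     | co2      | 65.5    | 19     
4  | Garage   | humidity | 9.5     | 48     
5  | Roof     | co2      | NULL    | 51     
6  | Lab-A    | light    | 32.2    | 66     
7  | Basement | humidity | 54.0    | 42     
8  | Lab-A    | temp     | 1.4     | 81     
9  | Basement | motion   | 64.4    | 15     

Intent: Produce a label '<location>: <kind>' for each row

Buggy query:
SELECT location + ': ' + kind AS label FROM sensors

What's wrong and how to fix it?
Bug: SQLite uses || for string concatenation; + coerces text to numbers (yielding 0)

Fix: Use the || operator for string concatenation

Corrected query:
SELECT location || ': ' || kind AS label FROM sensors

Result:
label             
------------------
Basement: co2     
Lab-A: sound      
Roof: co2         
Garage: humidity  
Roof: co2         
Lab-A: light      
Basement: humidity
Lab-A: temp       
Basement: motion  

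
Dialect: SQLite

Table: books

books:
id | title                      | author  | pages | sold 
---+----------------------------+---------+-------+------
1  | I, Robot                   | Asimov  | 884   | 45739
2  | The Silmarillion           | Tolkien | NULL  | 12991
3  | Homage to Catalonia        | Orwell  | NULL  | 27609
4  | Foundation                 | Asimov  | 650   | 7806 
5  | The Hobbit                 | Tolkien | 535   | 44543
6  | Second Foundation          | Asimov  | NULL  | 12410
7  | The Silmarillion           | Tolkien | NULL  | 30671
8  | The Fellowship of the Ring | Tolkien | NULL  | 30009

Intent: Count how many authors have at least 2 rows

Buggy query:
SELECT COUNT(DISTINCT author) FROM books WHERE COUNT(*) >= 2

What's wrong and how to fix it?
Bug: COUNT(*) cannot appear in WHERE; the per-group count doesn't exist yet

Fix: Use a subquery that GROUPs and filters with HAVING, then count its rows

Corrected query:
SELECT COUNT(*) FROM (SELECT author FROM books GROUP BY author HAVING COUNT(*) >= 2)

Result:
COUNT(*)
--------
2       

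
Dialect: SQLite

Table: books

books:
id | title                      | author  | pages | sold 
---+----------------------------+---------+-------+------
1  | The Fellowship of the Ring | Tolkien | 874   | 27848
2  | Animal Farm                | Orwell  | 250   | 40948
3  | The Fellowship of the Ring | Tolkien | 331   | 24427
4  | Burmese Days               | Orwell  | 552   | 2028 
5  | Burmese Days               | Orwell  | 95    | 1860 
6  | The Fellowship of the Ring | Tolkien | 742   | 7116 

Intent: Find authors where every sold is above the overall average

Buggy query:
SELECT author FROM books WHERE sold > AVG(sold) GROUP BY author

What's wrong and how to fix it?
Bug: AVG() is an aggregate; it can't sit directly in WHERE

Fix: Compute the overall average in a scalar subquery and compare each group's MIN against it in HAVING

Corrected query:
SELECT author FROM books GROUP BY author HAVING MIN(sold) > (SELECT AVG(sold) FROM books)

Result:
(no rows)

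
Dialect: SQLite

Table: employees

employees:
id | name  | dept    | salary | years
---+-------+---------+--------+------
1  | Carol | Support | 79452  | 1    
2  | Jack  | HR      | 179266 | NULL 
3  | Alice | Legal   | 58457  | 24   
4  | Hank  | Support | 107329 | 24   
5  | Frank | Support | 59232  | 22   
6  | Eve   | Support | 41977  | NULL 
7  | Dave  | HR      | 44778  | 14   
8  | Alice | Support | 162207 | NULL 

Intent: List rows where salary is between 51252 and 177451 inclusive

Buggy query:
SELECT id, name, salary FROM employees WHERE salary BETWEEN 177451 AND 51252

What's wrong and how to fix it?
Bug: The bounds are reversed; BETWEEN a AND b requires a <= b to match anything

Fix: Swap the bounds so the smaller value comes first

Corrected query:
SELECT id, name, salary FROM employees WHERE salary BETWEEN 51252 AND 177451

Result:
id | name  | salary
---+-------+-------
1  | Carol | 79452 
3  | Alice | 58457 
4  | Hank  | 107329
5  | Frank | 59232 
8  | Alice | 162207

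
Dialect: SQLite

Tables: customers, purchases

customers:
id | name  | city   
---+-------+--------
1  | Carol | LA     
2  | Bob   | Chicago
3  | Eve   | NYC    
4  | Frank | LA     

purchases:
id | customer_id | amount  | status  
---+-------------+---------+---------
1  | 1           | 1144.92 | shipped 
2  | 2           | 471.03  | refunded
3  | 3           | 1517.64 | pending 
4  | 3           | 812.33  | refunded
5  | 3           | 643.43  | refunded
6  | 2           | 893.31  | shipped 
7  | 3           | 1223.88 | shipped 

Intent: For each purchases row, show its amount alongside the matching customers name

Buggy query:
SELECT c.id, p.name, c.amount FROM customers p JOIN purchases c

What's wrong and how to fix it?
Bug: JOIN with no ON clause produces a cartesian product; every purchases row pairs with every customers row

Fix: Specify the join condition linking the foreign key to the parent id

Corrected query:
SELECT c.id, p.name, c.amount FROM customers p JOIN purchases c ON c.customer_id = p.id

Result:
id | name  | amount 
---+-------+--------
1  | Carol | 1144.92
2  | Bob   | 471.03 
3  | Eve   | 1517.64
4  | Eve   | 812.33 
5  | Eve   | 643.43 
6  | Bob   | 893.31 
7  | Eve   | 1223.88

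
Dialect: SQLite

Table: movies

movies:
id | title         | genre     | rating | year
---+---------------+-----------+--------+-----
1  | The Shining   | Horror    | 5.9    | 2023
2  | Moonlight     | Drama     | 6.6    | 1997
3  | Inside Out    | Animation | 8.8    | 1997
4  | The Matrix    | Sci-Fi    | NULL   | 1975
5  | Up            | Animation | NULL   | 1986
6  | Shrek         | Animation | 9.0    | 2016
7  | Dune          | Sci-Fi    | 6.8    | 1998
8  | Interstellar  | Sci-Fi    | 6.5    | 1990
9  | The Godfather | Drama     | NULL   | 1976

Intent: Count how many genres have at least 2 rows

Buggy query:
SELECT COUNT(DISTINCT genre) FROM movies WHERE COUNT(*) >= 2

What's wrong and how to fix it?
Bug: WHERE filters individual rows, not groups, so a group-level COUNT is invalid there

Fix: Use a subquery that GROUPs and filters with HAVING, then count its rows

Corrected query:
SELECT COUNT(*) FROM (SELECT genre FROM movies GROUP BY genre HAVING COUNT(*) >= 2)

Result:
COUNT(*)
--------
3       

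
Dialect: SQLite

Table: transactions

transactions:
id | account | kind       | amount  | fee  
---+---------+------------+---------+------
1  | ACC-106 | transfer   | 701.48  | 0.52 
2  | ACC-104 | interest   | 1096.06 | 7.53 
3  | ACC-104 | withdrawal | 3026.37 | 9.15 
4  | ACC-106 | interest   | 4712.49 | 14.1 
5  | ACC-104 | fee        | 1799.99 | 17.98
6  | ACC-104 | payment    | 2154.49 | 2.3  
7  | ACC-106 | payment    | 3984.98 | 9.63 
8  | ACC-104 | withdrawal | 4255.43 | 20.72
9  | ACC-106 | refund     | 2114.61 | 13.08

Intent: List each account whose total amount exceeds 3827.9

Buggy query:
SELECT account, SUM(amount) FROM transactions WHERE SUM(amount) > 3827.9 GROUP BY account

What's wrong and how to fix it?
Bug: Aggregate functions cannot appear in a WHERE clause

Fix: Use HAVING (which filters groups after aggregation) instead of WHERE

Corrected query:
SELECT account, SUM(amount) FROM transactions GROUP BY account HAVING SUM(amount) > 3827.9

Result:
account | SUM(amount)
--------+------------
ACC-104 | 12332.34   
ACC-106 | 11513.56   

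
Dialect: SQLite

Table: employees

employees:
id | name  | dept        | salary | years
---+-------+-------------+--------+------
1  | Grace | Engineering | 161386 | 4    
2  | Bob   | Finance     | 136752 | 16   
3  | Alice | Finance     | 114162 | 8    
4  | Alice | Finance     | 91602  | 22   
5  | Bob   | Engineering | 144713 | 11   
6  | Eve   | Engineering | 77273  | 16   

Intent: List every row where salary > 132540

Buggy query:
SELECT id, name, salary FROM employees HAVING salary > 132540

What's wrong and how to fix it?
Bug: This is a non-aggregate query (no GROUP BY, no aggregates), so in SQLite the HAVING clause is invalid here; a row-level condition belongs in WHERE

Fix: Use WHERE for row-level filtering

Corrected query:
SELECT id, name, salary FROM employees WHERE salary > 132540

Result:
id | name  | salary
---+-------+-------
1  | Grace | 161386
2  | Bob   | 136752
5  | Bob   | 144713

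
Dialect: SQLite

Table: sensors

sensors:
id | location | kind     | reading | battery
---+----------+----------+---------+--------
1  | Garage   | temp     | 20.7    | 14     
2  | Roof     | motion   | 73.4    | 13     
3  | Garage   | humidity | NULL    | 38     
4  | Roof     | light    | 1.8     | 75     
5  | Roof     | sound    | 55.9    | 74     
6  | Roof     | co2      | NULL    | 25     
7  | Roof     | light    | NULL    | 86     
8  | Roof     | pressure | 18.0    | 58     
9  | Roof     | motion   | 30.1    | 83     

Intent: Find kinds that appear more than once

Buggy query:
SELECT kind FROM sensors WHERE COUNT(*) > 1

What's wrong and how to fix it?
Bug: COUNT(*) is an aggregate and cannot be used in WHERE

Fix: Group first, then use HAVING for the count condition

Corrected query:
SELECT kind FROM sensors GROUP BY kind HAVING COUNT(*) > 1

Result:
kind  
------
light 
motion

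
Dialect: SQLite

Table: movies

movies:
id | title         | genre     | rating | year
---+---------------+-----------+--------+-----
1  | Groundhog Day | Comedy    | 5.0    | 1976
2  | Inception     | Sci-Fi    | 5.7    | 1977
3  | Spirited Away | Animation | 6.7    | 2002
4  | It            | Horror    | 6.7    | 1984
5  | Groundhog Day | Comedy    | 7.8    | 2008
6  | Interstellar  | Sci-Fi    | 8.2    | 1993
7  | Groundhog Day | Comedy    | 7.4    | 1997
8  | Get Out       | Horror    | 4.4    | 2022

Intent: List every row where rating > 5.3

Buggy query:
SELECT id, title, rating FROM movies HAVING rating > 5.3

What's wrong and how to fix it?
Bug: HAVING filters the output of aggregation, but this query has no GROUP BY and no aggregate functions, so SQLite rejects it (HAVING clause on a non-aggregate query); the condition here is per row

Fix: Use WHERE for row-level filtering

Corrected query:
SELECT id, title, rating FROM movies WHERE rating > 5.3

Result:
id | title         | rating
---+---------------+-------
2  | Inception     | 5.7   
3  | Spirited Away | 6.7   
4  | It            | 6.7   
5  | Groundhog Day | 7.8   
6  | Interstellar  | 8.2   
7  | Groundhog Day | 7.4   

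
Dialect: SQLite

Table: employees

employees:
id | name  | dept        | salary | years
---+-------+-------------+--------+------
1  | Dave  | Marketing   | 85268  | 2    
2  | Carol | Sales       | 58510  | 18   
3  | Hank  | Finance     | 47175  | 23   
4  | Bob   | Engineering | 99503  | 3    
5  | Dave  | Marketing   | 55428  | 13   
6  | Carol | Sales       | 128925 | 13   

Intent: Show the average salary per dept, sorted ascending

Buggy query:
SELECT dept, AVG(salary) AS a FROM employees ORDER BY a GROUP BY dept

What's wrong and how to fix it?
Bug: GROUP BY must precede ORDER BY

Fix: Move ORDER BY to the end, after GROUP BY

Corrected query:
SELECT dept, AVG(salary) AS a FROM employees GROUP BY dept ORDER BY a

Result:
dept        | a      
------------+--------
Finance     | 47175  
Marketing   | 70348  
Sales       | 93717.5
Engineering | 99503  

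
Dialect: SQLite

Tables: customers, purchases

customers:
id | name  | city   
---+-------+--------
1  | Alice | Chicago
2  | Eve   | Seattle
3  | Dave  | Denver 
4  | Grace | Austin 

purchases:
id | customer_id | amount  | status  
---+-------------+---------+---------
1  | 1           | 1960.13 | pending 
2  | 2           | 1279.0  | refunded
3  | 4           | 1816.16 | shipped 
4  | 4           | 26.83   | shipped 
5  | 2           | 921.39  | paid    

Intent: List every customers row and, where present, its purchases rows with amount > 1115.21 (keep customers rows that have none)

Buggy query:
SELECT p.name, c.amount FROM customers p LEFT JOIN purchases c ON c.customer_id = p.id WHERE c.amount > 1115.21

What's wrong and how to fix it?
Bug: Filtering c.amount in WHERE discards the NULL rows produced by LEFT JOIN, turning it into an inner join

Fix: Put 'c.amount > 1115.21' in the JOIN's ON clause instead of WHERE

Corrected query:
SELECT p.name, c.amount FROM customers p LEFT JOIN purchases c ON c.customer_id = p.id AND c.amount > 1115.21

Result:
name  | amount 
------+--------
Alice | 1960.13
Eve   | 1279   
Dave  | NULL   
Grace | 1816.16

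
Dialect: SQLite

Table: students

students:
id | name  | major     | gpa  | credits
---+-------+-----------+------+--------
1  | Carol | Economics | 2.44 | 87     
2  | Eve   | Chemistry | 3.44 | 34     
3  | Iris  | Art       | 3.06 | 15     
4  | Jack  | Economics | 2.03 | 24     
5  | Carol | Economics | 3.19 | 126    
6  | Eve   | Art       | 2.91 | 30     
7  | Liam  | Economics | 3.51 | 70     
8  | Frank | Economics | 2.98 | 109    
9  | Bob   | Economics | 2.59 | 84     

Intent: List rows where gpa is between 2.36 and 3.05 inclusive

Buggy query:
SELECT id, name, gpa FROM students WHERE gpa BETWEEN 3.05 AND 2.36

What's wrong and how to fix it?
Bug: BETWEEN expects the lower bound first; with 3.05 AND 2.36 the range is empty

Fix: Swap the bounds so the smaller value comes first

Corrected query:
SELECT id, name, gpa FROM students WHERE gpa BETWEEN 2.36 AND 3.05

Result:
id | name  | gpa 
---+-------+-----
1  | Carol | 2.44
6  | Eve   | 2.91
8  | Frank | 2.98
9  | Bob   | 2.59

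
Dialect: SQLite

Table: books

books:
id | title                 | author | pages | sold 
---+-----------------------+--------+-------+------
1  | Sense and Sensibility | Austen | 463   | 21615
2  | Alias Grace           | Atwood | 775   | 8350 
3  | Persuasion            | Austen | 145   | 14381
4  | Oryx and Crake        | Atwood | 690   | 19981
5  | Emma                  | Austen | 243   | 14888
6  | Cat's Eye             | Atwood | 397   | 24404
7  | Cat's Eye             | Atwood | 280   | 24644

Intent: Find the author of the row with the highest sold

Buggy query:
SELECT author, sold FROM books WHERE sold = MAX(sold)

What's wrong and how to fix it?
Bug: MAX(sold) is an aggregate and cannot be used directly in WHERE

Fix: Use a subquery: WHERE sold = (SELECT MAX(sold) FROM books)

Corrected query:
SELECT author, sold FROM books WHERE sold = (SELECT MAX(sold) FROM books)

Result:
author | sold 
-------+------
Atwood | 24644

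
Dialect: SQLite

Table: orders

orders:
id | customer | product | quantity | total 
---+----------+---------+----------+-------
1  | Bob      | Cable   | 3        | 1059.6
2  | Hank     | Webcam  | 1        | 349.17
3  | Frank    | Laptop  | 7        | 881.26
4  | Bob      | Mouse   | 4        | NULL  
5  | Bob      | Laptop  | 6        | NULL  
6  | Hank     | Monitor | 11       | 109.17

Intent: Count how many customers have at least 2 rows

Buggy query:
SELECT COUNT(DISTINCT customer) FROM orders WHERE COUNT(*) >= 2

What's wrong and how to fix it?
Bug: COUNT(*) cannot appear in WHERE; the per-group count doesn't exist yet

Fix: Use a subquery that GROUPs and filters with HAVING, then count its rows

Corrected query:
SELECT COUNT(*) FROM (SELECT customer FROM orders GROUP BY customer HAVING COUNT(*) >= 2)

Result:
COUNT(*)
--------
2       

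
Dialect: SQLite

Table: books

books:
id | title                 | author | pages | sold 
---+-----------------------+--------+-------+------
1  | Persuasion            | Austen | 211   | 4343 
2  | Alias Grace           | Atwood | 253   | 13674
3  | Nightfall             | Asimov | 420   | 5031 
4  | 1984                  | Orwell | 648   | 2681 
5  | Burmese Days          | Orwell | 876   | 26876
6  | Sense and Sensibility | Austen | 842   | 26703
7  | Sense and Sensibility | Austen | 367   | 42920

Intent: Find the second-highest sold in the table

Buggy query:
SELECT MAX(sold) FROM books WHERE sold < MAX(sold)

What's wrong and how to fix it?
Bug: The inner MAX is an aggregate inside WHERE, which is not allowed

Fix: Put the inner MAX in a scalar subquery

Corrected query:
SELECT MAX(sold) FROM books WHERE sold < (SELECT MAX(sold) FROM books)

Result:
MAX(sold)
---------
26876    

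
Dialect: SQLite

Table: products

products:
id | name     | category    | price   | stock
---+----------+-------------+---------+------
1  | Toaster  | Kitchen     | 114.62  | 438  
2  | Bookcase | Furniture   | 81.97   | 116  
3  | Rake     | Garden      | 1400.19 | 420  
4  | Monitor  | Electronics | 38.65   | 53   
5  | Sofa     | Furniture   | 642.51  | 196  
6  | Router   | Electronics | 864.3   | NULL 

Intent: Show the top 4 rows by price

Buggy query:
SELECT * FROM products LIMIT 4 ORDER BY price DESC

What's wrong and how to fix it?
Bug: LIMIT must come after ORDER BY

Fix: Swap the clauses: ORDER BY first, then LIMIT

Corrected query:
SELECT * FROM products ORDER BY price DESC LIMIT 4

Result:
id | name    | category    | price   | stock
---+---------+-------------+---------+------
3  | Rake    | Garden      | 1400.19 | 420  
6  | Router  | Electronics | 864.3   | NULL 
5  | Sofa    | Furniture   | 642.51  | 196  
1  | Toaster | Kitchen     | 114.62  | 438  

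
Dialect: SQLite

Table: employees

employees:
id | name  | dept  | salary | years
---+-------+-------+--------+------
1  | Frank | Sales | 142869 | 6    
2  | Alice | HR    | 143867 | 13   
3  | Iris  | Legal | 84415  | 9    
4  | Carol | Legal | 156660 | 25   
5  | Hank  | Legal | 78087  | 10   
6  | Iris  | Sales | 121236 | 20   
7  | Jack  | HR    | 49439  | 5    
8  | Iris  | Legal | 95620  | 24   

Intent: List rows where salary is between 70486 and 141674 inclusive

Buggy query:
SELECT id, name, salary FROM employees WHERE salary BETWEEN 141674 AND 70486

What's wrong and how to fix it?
Bug: The bounds are reversed; BETWEEN a AND b requires a <= b to match anything

Fix: Write BETWEEN 70486 AND 141674

Corrected query:
SELECT id, name, salary FROM employees WHERE salary BETWEEN 70486 AND 141674

Result:
id | name | salary
---+------+-------
3  | Iris | 84415 
5  | Hank | 78087 
6  | Iris | 121236
8  | Iris | 95620 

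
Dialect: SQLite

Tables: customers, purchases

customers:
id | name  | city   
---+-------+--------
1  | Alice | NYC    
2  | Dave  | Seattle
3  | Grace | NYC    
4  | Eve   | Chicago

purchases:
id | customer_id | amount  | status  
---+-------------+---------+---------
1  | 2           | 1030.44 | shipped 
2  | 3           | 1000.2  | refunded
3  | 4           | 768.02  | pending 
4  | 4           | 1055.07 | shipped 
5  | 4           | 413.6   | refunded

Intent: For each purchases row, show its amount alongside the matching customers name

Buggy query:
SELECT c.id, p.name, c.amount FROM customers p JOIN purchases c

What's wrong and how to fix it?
Bug: JOIN with no ON clause produces a cartesian product; every purchases row pairs with every customers row

Fix: Specify the join condition linking the foreign key to the parent id

Corrected query:
SELECT c.id, p.name, c.amount FROM customers p JOIN purchases c ON c.customer_id = p.id

Result:
id | name  | amount 
---+-------+--------
1  | Dave  | 1030.44
2  | Grace | 1000.2 
3  | Eve   | 768.02 
4  | Eve   | 1055.07
5  | Eve   | 413.6  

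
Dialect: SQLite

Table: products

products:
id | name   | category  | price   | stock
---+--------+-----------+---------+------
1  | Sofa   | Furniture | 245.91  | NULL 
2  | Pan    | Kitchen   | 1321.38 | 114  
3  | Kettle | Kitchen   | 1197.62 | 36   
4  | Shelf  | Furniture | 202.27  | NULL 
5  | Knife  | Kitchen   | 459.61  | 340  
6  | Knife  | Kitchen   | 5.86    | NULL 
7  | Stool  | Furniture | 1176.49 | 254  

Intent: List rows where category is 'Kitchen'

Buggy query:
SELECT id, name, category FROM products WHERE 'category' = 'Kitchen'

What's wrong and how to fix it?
Bug: 'category' in single quotes is a string literal, not the column; the comparison is literal-vs-literal and never true

Fix: Remove the quotes around the column name (or use double quotes for an identifier)

Corrected query:
SELECT id, name, category FROM products WHERE category = 'Kitchen'

Result:
id | name   | category
---+--------+---------
2  | Pan    | Kitchen 
3  | Kettle | Kitchen 
5  | Knife  | Kitchen 
6  | Knife  | Kitchen 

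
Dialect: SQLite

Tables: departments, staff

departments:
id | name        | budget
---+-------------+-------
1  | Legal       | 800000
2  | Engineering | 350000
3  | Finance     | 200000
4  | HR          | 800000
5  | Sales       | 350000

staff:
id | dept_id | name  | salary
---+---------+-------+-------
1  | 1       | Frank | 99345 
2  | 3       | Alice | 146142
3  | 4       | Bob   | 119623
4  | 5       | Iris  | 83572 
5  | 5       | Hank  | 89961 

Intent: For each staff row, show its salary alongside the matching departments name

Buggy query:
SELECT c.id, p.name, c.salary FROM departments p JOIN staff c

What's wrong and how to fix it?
Bug: JOIN with no ON clause produces a cartesian product; every staff row pairs with every departments row

Fix: Add ON c.dept_id = p.id to the JOIN

Corrected query:
SELECT c.id, p.name, c.salary FROM departments p JOIN staff c ON c.dept_id = p.id

Result:
id | name    | salary
---+---------+-------
1  | Legal   | 99345 
2  | Finance | 146142
3  | HR      | 119623
4  | Sales   | 83572 
5  | Sales   | 89961 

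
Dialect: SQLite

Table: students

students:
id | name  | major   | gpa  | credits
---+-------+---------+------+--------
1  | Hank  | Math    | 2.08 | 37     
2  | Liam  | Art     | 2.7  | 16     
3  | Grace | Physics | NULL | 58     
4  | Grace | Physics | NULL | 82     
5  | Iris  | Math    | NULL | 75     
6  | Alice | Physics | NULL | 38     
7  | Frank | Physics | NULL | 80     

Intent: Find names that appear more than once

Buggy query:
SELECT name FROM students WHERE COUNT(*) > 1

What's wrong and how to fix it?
Bug: COUNT(*) is an aggregate and cannot be used in WHERE

Fix: Group first, then use HAVING for the count condition

Corrected query:
SELECT name FROM students GROUP BY name HAVING COUNT(*) > 1

Result:
name 
-----
Grace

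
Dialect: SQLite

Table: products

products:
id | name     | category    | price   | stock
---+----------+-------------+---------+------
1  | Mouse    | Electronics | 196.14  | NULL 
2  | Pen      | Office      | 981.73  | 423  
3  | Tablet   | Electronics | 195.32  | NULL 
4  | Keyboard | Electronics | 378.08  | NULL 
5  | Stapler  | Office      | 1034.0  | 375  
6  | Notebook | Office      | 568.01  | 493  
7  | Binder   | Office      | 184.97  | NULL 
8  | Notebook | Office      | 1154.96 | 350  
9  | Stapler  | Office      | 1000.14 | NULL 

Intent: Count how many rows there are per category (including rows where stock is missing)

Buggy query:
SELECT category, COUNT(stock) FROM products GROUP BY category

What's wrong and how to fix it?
Bug: COUNT(column) counts non-NULL values only; rows with NULL stock aren't counted

Fix: Use COUNT(*) to count all rows regardless of NULL

Corrected query:
SELECT category, COUNT(*) FROM products GROUP BY category

Result:
category    | COUNT(*)
------------+---------
Electronics | 3       
Office      | 6       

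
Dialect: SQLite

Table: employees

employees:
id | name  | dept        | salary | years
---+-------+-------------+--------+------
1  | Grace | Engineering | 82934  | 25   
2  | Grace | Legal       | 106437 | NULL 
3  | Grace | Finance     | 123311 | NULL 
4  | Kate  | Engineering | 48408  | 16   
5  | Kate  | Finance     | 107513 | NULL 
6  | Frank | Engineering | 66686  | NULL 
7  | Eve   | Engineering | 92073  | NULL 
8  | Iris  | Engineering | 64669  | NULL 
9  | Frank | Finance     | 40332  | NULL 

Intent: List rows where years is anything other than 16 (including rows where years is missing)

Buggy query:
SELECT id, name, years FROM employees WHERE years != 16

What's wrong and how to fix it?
Bug: 'years != 16' is unknown when years is NULL, so NULL rows are silently excluded

Fix: Add an explicit OR years IS NULL to include the missing-value rows

Corrected query:
SELECT id, name, years FROM employees WHERE years != 16 OR years IS NULL

Result:
id | name  | years
---+-------+------
1  | Grace | 25   
2  | Grace | NULL 
3  | Grace | NULL 
5  | Kate  | NULL 
6  | Frank | NULL 
7  | Eve   | NULL 
8  | Iris  | NULL 
9  | Frank | NULL 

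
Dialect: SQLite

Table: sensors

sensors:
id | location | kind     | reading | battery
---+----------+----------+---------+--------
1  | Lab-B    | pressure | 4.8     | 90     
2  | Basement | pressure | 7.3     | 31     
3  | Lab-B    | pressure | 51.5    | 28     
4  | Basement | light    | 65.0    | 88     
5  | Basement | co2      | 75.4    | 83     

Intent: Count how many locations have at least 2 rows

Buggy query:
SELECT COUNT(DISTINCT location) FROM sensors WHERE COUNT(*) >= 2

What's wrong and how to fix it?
Bug: COUNT(*) cannot appear in WHERE; the per-group count doesn't exist yet

Fix: Use a subquery that GROUPs and filters with HAVING, then count its rows

Corrected query:
SELECT COUNT(*) FROM (SELECT location FROM sensors GROUP BY location HAVING COUNT(*) >= 2)

Result:
COUNT(*)
--------
2       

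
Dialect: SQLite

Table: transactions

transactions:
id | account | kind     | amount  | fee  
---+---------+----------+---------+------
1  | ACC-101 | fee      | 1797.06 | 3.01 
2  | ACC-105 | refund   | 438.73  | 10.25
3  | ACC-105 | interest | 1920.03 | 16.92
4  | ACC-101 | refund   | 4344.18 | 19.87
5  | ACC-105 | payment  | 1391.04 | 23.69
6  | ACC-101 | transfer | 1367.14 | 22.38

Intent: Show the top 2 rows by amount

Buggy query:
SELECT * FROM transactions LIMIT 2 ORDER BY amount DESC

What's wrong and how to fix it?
Bug: LIMIT must come after ORDER BY

Fix: Swap the clauses: ORDER BY first, then LIMIT

Corrected query:
SELECT * FROM transactions ORDER BY amount DESC LIMIT 2

Result:
id | account | kind     | amount  | fee  
---+---------+----------+---------+------
4  | ACC-101 | refund   | 4344.18 | 19.87
3  | ACC-105 | interest | 1920.03 | 16.92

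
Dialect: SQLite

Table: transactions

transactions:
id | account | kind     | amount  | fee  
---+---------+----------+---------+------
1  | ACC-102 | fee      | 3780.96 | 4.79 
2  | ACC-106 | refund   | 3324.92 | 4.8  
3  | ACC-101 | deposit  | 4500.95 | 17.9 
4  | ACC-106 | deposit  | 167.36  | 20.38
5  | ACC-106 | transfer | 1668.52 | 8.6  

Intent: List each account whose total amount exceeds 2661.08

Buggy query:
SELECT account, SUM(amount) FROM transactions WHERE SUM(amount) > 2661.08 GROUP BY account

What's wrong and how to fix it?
Bug: SUM(amount) is an aggregate, but WHERE filters rows before aggregation

Fix: Move the aggregate condition to a HAVING clause

Corrected query:
SELECT account, SUM(amount) FROM transactions GROUP BY account HAVING SUM(amount) > 2661.08

Result:
account | SUM(amount)
--------+------------
ACC-101 | 4500.95    
ACC-102 | 3780.96    
ACC-106 | 5160.8     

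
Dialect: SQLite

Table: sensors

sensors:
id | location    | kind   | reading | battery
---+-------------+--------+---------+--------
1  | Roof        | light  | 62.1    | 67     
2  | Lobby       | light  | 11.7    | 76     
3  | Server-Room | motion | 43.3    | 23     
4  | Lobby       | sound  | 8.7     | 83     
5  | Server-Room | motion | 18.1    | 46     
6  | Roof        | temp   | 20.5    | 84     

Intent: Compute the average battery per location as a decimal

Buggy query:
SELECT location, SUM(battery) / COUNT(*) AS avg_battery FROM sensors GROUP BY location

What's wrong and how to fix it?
Bug: Both operands are integers, so '/' performs integer division and truncates

Fix: Cast one side to REAL so the division keeps the fractional part

Corrected query:
SELECT location, SUM(battery) * 1.0 / COUNT(*) AS avg_battery FROM sensors GROUP BY location

Result:
location    | avg_battery
------------+------------
Lobby       | 79.5       
Roof        | 75.5       
Server-Room | 34.5       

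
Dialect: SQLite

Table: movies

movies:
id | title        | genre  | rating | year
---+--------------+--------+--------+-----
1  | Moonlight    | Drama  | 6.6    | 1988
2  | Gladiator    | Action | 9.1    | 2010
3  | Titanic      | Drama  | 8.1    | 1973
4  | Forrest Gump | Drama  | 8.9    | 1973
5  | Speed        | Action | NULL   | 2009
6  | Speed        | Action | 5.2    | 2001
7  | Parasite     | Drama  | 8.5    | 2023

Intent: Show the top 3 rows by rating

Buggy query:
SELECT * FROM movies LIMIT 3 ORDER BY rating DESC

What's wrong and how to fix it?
Bug: ORDER BY cannot follow LIMIT; LIMIT is the final clause

Fix: Sort with ORDER BY, then apply LIMIT

Corrected query:
SELECT * FROM movies ORDER BY rating DESC LIMIT 3

Result:
id | title        | genre  | rating | year
---+--------------+--------+--------+-----
2  | Gladiator    | Action | 9.1    | 2010
4  | Forrest Gump | Drama  | 8.9    | 1973
7  | Parasite     | Drama  | 8.5    | 2023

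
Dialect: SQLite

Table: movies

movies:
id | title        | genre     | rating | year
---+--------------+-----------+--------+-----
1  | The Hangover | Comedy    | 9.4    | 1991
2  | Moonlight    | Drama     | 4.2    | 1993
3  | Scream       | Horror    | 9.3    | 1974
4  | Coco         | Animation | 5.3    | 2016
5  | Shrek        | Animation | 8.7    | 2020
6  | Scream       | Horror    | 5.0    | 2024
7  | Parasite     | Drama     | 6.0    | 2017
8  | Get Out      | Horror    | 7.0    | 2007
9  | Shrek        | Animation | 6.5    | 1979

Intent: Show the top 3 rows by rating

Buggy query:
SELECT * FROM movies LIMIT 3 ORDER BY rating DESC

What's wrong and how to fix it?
Bug: ORDER BY cannot follow LIMIT; LIMIT is the final clause

Fix: Swap the clauses: ORDER BY first, then LIMIT

Corrected query:
SELECT * FROM movies ORDER BY rating DESC LIMIT 3

Result:
id | title        | genre     | rating | year
---+--------------+-----------+--------+-----
1  | The Hangover | Comedy    | 9.4    | 1991
3  | Scream       | Horror    | 9.3    | 1974
5  | Shrek        | Animation | 8.7    | 2020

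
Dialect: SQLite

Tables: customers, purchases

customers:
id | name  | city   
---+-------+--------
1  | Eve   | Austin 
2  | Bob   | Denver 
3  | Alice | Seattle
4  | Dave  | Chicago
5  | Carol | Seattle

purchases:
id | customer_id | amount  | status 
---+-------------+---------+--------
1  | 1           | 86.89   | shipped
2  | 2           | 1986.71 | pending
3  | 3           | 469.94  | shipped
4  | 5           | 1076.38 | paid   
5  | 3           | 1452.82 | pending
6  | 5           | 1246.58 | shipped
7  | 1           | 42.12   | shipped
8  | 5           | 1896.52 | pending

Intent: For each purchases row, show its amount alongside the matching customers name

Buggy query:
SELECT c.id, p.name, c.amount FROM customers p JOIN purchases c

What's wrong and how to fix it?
Bug: Missing join condition: each purchases row is matched to all customers rows instead of just its own

Fix: Specify the join condition linking the foreign key to the parent id

Corrected query:
SELECT c.id, p.name, c.amount FROM customers p JOIN purchases c ON c.customer_id = p.id

Result:
id | name  | amount 
---+-------+--------
1  | Eve   | 86.89  
2  | Bob   | 1986.71
3  | Alice | 469.94 
4  | Carol | 1076.38
5  | Alice | 1452.82
6  | Carol | 1246.58
7  | Eve   | 42.12  
8  | Carol | 1896.52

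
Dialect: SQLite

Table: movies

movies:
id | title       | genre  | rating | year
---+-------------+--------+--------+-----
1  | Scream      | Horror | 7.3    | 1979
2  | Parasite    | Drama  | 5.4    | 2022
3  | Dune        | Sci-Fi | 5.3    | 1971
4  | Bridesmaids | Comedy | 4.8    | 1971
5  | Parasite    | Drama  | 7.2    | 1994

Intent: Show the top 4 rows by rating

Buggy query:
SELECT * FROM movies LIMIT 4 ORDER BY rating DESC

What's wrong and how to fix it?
Bug: LIMIT must come after ORDER BY

Fix: Sort with ORDER BY, then apply LIMIT

Corrected query:
SELECT * FROM movies ORDER BY rating DESC LIMIT 4

Result:
id | title    | genre  | rating | year
---+----------+--------+--------+-----
1  | Scream   | Horror | 7.3    | 1979
5  | Parasite | Drama  | 7.2    | 1994
2  | Parasite | Drama  | 5.4    | 2022
3  | Dune     | Sci-Fi | 5.3    | 1971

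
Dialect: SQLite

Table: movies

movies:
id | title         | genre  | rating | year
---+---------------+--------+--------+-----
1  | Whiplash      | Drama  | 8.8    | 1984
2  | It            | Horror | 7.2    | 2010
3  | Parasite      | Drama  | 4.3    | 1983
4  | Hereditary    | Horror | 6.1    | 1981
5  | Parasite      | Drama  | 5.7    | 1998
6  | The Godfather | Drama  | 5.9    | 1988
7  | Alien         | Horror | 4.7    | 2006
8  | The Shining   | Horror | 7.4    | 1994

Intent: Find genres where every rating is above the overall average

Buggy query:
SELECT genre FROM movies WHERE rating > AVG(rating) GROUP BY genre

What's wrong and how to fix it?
Bug: AVG() is an aggregate; it can't sit directly in WHERE

Fix: Compute the overall average in a scalar subquery and compare each group's MIN against it in HAVING

Corrected query:
SELECT genre FROM movies GROUP BY genre HAVING MIN(rating) > (SELECT AVG(rating) FROM movies)

Result:
(no rows)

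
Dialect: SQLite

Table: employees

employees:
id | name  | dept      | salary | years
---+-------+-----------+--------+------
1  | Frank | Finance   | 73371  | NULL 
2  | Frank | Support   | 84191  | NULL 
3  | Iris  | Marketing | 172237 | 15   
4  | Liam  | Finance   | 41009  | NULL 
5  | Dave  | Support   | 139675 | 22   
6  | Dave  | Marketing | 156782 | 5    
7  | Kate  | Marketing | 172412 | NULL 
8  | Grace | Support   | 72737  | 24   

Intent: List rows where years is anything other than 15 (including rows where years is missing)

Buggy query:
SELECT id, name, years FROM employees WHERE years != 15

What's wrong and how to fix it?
Bug: 'years != 15' is unknown when years is NULL, so NULL rows are silently excluded

Fix: Add an explicit OR years IS NULL to include the missing-value rows

Corrected query:
SELECT id, name, years FROM employees WHERE years != 15 OR years IS NULL

Result:
id | name  | years
---+-------+------
1  | Frank | NULL 
2  | Frank | NULL 
4  | Liam  | NULL 
5  | Dave  | 22   
6  | Dave  | 5    
7  | Kate  | NULL 
8  | Grace | 24   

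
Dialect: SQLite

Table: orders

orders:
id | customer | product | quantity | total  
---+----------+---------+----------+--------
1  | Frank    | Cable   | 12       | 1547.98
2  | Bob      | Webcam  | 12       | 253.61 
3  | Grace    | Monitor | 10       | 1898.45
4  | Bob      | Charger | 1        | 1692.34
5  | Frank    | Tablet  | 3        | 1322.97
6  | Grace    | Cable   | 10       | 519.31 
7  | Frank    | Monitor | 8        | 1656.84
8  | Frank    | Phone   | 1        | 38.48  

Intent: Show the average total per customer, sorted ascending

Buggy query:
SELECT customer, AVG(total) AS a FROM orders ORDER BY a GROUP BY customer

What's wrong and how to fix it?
Bug: ORDER BY appears before GROUP BY; SQL clause order requires GROUP BY first

Fix: Reorder: SELECT … FROM … GROUP BY … ORDER BY …

Corrected query:
SELECT customer, AVG(total) AS a FROM orders GROUP BY customer ORDER BY a

Result:
customer | a        
---------+----------
Bob      | 972.975  
Frank    | 1141.5675
Grace    | 1208.88  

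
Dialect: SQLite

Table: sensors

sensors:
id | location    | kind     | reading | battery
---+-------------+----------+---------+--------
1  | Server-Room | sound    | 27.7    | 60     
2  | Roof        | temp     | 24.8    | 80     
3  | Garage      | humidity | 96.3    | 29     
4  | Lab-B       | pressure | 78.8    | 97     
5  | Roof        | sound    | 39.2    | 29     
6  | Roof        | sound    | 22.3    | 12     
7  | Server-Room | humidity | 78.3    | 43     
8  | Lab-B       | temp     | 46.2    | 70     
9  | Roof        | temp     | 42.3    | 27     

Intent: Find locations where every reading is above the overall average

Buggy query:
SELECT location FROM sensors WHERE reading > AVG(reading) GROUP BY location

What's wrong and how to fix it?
Bug: WHERE evaluates per row before aggregation, so AVG() is unavailable

Fix: Compute the overall average in a scalar subquery and compare each group's MIN against it in HAVING

Corrected query:
SELECT location FROM sensors GROUP BY location HAVING MIN(reading) > (SELECT AVG(reading) FROM sensors)

Result:
location
--------
Garage  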